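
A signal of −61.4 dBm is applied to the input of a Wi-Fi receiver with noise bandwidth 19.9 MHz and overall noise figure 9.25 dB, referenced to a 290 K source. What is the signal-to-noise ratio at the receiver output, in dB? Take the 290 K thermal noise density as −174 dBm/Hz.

Noise floor: N = −174 + 10 log₁₀(B) + NF
10 log₁₀(1.99×10⁷) = 72.99 dB
N = −174 + 72.99 + 9.25 = −91.76 dBm
SNR = P_sig − N = −61.4 − (−91.76) = 30.36 dB → 30.4 dB

30.4 dB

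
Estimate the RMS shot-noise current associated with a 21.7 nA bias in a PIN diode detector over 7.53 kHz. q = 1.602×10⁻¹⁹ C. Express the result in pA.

7.24 pA

I_n = √(2qI·B)
2qI·B = 2 × 1.602×10⁻¹⁹ × 2.17×10⁻⁸ × 7.53×10³ = 5.24×10⁻²³ A²
I_n = √(5.24×10⁻²³) = 7.24×10⁻¹² A = 7.24 pA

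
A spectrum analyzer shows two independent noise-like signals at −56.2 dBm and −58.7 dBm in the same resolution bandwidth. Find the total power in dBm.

−54.3 dBm

Convert to linear, add, convert back:
P₁ = 2.40×10⁻⁹ W, P₂ = 1.35×10⁻⁹ W
P_tot = 3.75×10⁻⁹ W → 10 log₁₀(P_tot / 10⁻³) = −54.3 dBm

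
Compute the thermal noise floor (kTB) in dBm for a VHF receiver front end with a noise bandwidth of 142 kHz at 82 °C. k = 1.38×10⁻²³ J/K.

−121.6 dBm

T = 82 °C + 273.15 = 355.15 K
P_n = kTB = 1.38×10⁻²³ × 355.15 × 1.42×10⁵ = 6.96×10⁻¹⁶ W
In dBm: 10 log₁₀(6.96×10⁻¹⁶ / 10⁻³) = −121.6 dBm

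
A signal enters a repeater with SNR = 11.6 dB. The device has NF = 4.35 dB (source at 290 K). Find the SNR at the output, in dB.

By definition F = SNR_in/SNR_out, so in dB: SNR_out = SNR_in − NF
SNR_out = 11.6 − 4.35 = 7.25 dB

7.25 dB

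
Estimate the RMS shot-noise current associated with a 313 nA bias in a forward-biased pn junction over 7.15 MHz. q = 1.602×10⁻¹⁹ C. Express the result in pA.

847 pA

I_n = √(2qI·B)
2qI·B = 2 × 1.602×10⁻¹⁹ × 3.13×10⁻⁷ × 7.15×10⁶ = 7.17×10⁻¹⁹ A²
I_n = √(7.17×10⁻¹⁹) = 8.47×10⁻¹⁰ A = 847 pA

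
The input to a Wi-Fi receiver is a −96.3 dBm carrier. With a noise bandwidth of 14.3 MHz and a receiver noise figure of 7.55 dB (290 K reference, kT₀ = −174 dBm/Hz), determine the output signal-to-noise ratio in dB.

Noise floor: N = −174 + 10 log₁₀(B) + NF
10 log₁₀(1.43×10⁷) = 71.55 dB
N = −174 + 71.55 + 7.55 = −94.90 dBm
SNR = P_sig − N = −96.3 − (−94.90) = −1.40 dB → −1.4 dB

−1.4 dB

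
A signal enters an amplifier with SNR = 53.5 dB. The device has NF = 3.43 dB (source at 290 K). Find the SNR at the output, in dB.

By definition F = SNR_in/SNR_out, so in dB: SNR_out = SNR_in − NF
SNR_out = 53.5 − 3.43 = 50.07 dB

50.07 dB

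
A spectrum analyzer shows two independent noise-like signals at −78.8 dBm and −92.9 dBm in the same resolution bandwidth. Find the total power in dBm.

−78.6 dBm

Convert to linear, add, convert back:
P₁ = 1.32×10⁻¹¹ W, P₂ = 5.13×10⁻¹³ W
P_tot = 1.37×10⁻¹¹ W → 10 log₁₀(P_tot / 10⁻³) = −78.6 dBm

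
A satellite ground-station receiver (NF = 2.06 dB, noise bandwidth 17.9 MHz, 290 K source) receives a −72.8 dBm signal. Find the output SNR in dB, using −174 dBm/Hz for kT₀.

26.6 dB

Noise floor: N = −174 + 10 log₁₀(B) + NF
10 log₁₀(1.79×10⁷) = 72.53 dB
N = −174 + 72.53 + 2.06 = −99.41 dBm
SNR = P_sig − N = −72.8 − (−99.41) = 26.61 dB → 26.6 dB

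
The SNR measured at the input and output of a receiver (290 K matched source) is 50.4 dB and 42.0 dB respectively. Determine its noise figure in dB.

NF (dB) = SNR_in(dB) − SNR_out(dB) when the source is at T₀
NF = 50.4 − 42.0 = 8.4 dB

8.4 dB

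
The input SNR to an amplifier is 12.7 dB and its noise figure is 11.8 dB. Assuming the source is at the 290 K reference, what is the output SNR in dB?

0.9 dB

By definition F = SNR_in/SNR_out, so in dB: SNR_out = SNR_in − NF
SNR_out = 12.7 − 11.8 = 0.9 dB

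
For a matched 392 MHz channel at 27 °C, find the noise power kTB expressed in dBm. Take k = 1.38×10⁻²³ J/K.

T = 27 °C + 273.15 = 300.15 K
P_n = kTB = 1.38×10⁻²³ × 300.15 × 3.92×10⁸ = 1.62×10⁻¹² W
In dBm: 10 log₁₀(1.62×10⁻¹² / 10⁻³) = −87.9 dBm

−87.9 dBm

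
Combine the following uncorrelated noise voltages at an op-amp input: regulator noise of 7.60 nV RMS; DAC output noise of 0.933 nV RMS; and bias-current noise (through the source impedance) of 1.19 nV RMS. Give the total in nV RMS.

Uncorrelated sources add in power (mean-square): V_tot = √(ΣV_i²)
V_tot = √[(7.60×10⁻⁹)² + (9.33×10⁻¹⁰)² + (1.19×10⁻⁹)²] = 7.75×10⁻⁹ V = 7.75 nV

7.75 nV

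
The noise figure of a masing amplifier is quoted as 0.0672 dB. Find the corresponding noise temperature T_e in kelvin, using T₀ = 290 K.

4.52 K

F = 10^(0.0672/10) = 1.01559
T_e = (F − 1)·T₀ = (1.01559 − 1) × 290 = 4.52 K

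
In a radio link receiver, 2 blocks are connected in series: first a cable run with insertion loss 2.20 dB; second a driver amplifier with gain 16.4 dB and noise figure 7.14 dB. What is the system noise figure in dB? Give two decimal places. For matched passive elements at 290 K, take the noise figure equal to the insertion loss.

9.34 dB

Convert to linear (a loss of L dB is a gain of −L dB): F_i = 10^(NF_i/10), G_i = 10^(G_i,dB/10)
  Stage 1: F_1 = 10^(2.20/10) = 1.660, G_1 = 10^(−2.20/10) = 0.6026
  Stage 2: F_2 = 10^(7.14/10) = 5.176, G_2 = 10^(16.4/10) = 43.65
Friis cascade:
  F = 1.660 + (5.176 − 1)/0.6026 = 8.590
NF = 10 log₁₀(8.590) = 9.34 dB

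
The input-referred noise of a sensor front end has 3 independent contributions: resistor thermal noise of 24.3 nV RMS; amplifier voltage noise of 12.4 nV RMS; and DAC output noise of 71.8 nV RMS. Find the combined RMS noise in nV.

Uncorrelated sources add in power (mean-square): V_tot = √(ΣV_i²)
V_tot = √[(2.43×10⁻⁸)² + (1.24×10⁻⁸)² + (7.18×10⁻⁸)²] = 7.68×10⁻⁸ V = 76.8 nV

76.8 nV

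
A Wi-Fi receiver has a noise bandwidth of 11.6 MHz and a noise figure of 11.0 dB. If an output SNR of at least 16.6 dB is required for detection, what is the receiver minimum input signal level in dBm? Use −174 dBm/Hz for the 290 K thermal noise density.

−75.8 dBm

Sensitivity = −174 + 10 log₁₀(B) + NF + SNR_min
= −174 + 70.64 + 11.0 + 16.6
= −75.76 dBm → −75.8 dBm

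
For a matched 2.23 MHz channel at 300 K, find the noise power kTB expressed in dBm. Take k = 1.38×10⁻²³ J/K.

−110.3 dBm

P_n = kTB = 1.38×10⁻²³ × 300 × 2.23×10⁶ = 9.23×10⁻¹⁵ W
In dBm: 10 log₁₀(9.23×10⁻¹⁵ / 10⁻³) = −110.3 dBm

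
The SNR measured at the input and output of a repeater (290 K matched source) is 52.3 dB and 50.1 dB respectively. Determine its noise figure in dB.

2.2 dB

NF (dB) = SNR_in(dB) − SNR_out(dB) when the source is at T₀
NF = 52.3 − 50.1 = 2.2 dB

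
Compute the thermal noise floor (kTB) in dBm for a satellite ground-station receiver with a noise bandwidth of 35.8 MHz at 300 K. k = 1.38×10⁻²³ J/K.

P_n = kTB = 1.38×10⁻²³ × 300 × 3.58×10⁷ = 1.48×10⁻¹³ W
In dBm: 10 log₁₀(1.48×10⁻¹³ / 10⁻³) = −98.3 dBm

−98.3 dBm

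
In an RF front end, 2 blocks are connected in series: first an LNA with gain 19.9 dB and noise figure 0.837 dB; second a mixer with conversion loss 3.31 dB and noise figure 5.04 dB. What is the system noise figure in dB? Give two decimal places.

Convert to linear (a loss of L dB is a gain of −L dB): F_i = 10^(NF_i/10), G_i = 10^(G_i,dB/10)
  Stage 1: F_1 = 10^(0.837/10) = 1.213, G_1 = 10^(19.9/10) = 97.72
  Stage 2: F_2 = 10^(5.04/10) = 3.192, G_2 = 10^(−3.31/10) = 0.4667
Friis cascade:
  F = 1.213 + (3.192 − 1)/97.72 = 1.235
NF = 10 log₁₀(1.235) = 0.92 dB

0.92 dB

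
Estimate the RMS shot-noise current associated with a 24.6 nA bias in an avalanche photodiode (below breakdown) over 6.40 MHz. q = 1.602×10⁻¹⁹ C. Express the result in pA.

I_n = √(2qI·B)
2qI·B = 2 × 1.602×10⁻¹⁹ × 2.46×10⁻⁸ × 6.40×10⁶ = 5.04×10⁻²⁰ A²
I_n = √(5.04×10⁻²⁰) = 2.25×10⁻¹⁰ A = 225 pA

225 pA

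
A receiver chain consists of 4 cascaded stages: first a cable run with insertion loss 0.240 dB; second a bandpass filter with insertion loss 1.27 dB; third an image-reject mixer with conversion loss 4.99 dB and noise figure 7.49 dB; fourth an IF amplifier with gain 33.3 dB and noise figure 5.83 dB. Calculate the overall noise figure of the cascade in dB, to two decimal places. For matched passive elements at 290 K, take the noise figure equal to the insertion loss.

Convert to linear (a loss of L dB is a gain of −L dB): F_i = 10^(NF_i/10), G_i = 10^(G_i,dB/10)
  Stage 1: F_1 = 10^(0.240/10) = 1.057, G_1 = 10^(−0.240/10) = 0.9462
  Stage 2: F_2 = 10^(1.27/10) = 1.340, G_2 = 10^(−1.27/10) = 0.7464
  Stage 3: F_3 = 10^(7.49/10) = 5.610, G_3 = 10^(−4.99/10) = 0.3170
  Stage 4: F_4 = 10^(5.83/10) = 3.828, G_4 = 10^(33.3/10) = 2138
Friis cascade:
  F = 1.057 + (1.340 − 1)/0.9462 + (5.610 − 1)/0.7063 + (3.828 − 1)/0.2239 = 20.58
NF = 10 log₁₀(20.58) = 13.13 dB

13.13 dB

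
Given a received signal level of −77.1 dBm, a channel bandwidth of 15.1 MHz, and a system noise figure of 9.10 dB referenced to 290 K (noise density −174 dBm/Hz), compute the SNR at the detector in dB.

Noise floor: N = −174 + 10 log₁₀(B) + NF
10 log₁₀(1.51×10⁷) = 71.79 dB
N = −174 + 71.79 + 9.10 = −93.11 dBm
SNR = P_sig − N = −77.1 − (−93.11) = 16.01 dB → 16.0 dB

16.0 dB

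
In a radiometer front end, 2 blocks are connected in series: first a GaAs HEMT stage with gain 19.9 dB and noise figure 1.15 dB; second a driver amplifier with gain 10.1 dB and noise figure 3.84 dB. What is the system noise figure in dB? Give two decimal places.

Convert to linear (a loss of L dB is a gain of −L dB): F_i = 10^(NF_i/10), G_i = 10^(G_i,dB/10)
  Stage 1: F_1 = 10^(1.15/10) = 1.303, G_1 = 10^(19.9/10) = 97.72
  Stage 2: F_2 = 10^(3.84/10) = 2.421, G_2 = 10^(10.1/10) = 10.23
Friis cascade:
  F = 1.303 + (2.421 − 1)/97.72 = 1.318
NF = 10 log₁₀(1.318) = 1.20 dB

1.20 dB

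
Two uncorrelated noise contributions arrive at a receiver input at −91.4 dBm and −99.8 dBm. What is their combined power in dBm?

−90.8 dBm

Convert to linear, add, convert back:
P₁ = 7.24×10⁻¹³ W, P₂ = 1.05×10⁻¹³ W
P_tot = 8.29×10⁻¹³ W → 10 log₁₀(P_tot / 10⁻³) = −90.8 dBm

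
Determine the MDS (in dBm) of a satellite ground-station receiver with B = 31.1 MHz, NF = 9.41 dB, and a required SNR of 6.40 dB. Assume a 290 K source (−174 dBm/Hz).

Sensitivity = −174 + 10 log₁₀(B) + NF + SNR_min
= −174 + 74.93 + 9.41 + 6.40
= −83.26 dBm → −83.3 dBm

−83.3 dBm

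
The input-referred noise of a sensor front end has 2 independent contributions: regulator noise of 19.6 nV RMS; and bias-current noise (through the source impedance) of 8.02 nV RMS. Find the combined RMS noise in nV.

21.2 nV

Uncorrelated sources add in power (mean-square): V_tot = √(ΣV_i²)
V_tot = √[(1.96×10⁻⁸)² + (8.02×10⁻⁹)²] = 2.12×10⁻⁸ V = 21.2 nV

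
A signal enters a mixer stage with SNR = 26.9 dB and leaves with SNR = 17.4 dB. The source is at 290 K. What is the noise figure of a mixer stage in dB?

NF (dB) = SNR_in(dB) − SNR_out(dB) when the source is at T₀
NF = 26.9 − 17.4 = 9.5 dB

9.5 dB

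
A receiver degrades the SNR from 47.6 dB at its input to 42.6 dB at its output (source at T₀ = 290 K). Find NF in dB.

NF (dB) = SNR_in(dB) − SNR_out(dB) when the source is at T₀
NF = 47.6 − 42.6 = 5.0 dB

5.0 dB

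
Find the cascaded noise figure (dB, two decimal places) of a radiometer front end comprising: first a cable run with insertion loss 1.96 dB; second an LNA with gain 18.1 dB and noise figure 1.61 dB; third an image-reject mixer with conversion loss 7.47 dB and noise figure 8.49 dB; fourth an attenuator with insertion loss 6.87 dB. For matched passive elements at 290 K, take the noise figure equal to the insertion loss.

Convert to linear (a loss of L dB is a gain of −L dB): F_i = 10^(NF_i/10), G_i = 10^(G_i,dB/10)
  Stage 1: F_1 = 10^(1.96/10) = 1.570, G_1 = 10^(−1.96/10) = 0.6368
  Stage 2: F_2 = 10^(1.61/10) = 1.449, G_2 = 10^(18.1/10) = 64.57
  Stage 3: F_3 = 10^(8.49/10) = 7.063, G_3 = 10^(−7.47/10) = 0.1791
  Stage 4: F_4 = 10^(6.87/10) = 4.864, G_4 = 10^(−6.87/10) = 0.2056
Friis cascade:
  F = 1.570 + (1.449 − 1)/0.6368 + (7.063 − 1)/41.11 + (4.864 − 1)/7.362 = 2.947
NF = 10 log₁₀(2.947) = 4.69 dB

4.69 dB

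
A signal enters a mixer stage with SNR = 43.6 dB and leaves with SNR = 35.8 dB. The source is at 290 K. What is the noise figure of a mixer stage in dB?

NF (dB) = SNR_in(dB) − SNR_out(dB) when the source is at T₀
NF = 43.6 − 35.8 = 7.8 dB

7.8 dB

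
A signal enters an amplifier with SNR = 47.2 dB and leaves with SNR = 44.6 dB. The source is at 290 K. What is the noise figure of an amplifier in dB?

2.6 dB

NF (dB) = SNR_in(dB) − SNR_out(dB) when the source is at T₀
NF = 47.2 − 44.6 = 2.6 dB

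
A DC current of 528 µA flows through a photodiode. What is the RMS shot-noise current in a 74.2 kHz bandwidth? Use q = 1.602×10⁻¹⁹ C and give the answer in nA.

I_n = √(2qI·B)
2qI·B = 2 × 1.602×10⁻¹⁹ × 5.28×10⁻⁴ × 7.42×10⁴ = 1.26×10⁻¹⁷ A²
I_n = √(1.26×10⁻¹⁷) = 3.54×10⁻⁹ A = 3.54 nA

3.54 nA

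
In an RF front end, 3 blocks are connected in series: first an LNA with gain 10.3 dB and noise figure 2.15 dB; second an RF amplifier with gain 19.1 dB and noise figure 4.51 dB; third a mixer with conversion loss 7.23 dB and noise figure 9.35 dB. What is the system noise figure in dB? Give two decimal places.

2.60 dB

Convert to linear (a loss of L dB is a gain of −L dB): F_i = 10^(NF_i/10), G_i = 10^(G_i,dB/10)
  Stage 1: F_1 = 10^(2.15/10) = 1.641, G_1 = 10^(10.3/10) = 10.72
  Stage 2: F_2 = 10^(4.51/10) = 2.825, G_2 = 10^(19.1/10) = 81.28
  Stage 3: F_3 = 10^(9.35/10) = 8.610, G_3 = 10^(−7.23/10) = 0.1892
Friis cascade:
  F = 1.641 + (2.825 − 1)/10.72 + (8.610 − 1)/871.0 = 1.820
NF = 10 log₁₀(1.820) = 2.60 dB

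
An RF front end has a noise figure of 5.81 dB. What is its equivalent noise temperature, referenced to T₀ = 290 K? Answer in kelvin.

F = 10^(5.81/10) = 3.81066
T_e = (F − 1)·T₀ = (3.81066 − 1) × 290 = 815 K

815 K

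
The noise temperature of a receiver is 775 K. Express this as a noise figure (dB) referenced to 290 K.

5.65 dB

F = 1 + T_e/T₀ = 1 + 775/290 = 3.67241
NF = 10 log₁₀(3.67241) = 5.65 dB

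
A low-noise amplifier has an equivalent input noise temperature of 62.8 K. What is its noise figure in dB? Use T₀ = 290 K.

0.851 dB

F = 1 + T_e/T₀ = 1 + 62.8/290 = 1.21655
NF = 10 log₁₀(1.21655) = 0.851 dB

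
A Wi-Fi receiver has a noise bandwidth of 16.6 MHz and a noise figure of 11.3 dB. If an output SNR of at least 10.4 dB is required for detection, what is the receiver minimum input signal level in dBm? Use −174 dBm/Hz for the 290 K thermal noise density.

−80.1 dBm

Sensitivity = −174 + 10 log₁₀(B) + NF + SNR_min
= −174 + 72.2 + 11.3 + 10.4
= −80.1 dBm → −80.1 dBm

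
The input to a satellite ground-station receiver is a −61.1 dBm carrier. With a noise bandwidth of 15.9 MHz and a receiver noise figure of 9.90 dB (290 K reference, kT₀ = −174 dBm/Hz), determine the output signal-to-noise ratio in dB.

31.0 dB

Noise floor: N = −174 + 10 log₁₀(B) + NF
10 log₁₀(1.59×10⁷) = 72.01 dB
N = −174 + 72.01 + 9.90 = −92.09 dBm
SNR = P_sig − N = −61.1 − (−92.09) = 30.99 dB → 31.0 dB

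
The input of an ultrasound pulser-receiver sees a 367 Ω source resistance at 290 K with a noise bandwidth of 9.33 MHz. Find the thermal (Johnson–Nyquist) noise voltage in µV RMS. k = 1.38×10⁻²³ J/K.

V_n = √(4kTRB)
4kTRB = 4 × 1.38×10⁻²³ × 290 × 3.67×10² × 9.33×10⁶ = 5.48×10⁻¹¹ V²
V_n = √(5.48×10⁻¹¹) = 7.40×10⁻⁶ V = 7.40 µV

7.40 µV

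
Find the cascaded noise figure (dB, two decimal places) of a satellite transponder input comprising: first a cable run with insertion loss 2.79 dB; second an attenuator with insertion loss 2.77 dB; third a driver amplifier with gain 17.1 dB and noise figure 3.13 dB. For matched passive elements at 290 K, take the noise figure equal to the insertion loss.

8.69 dB

Convert to linear (a loss of L dB is a gain of −L dB): F_i = 10^(NF_i/10), G_i = 10^(G_i,dB/10)
  Stage 1: F_1 = 10^(2.79/10) = 1.901, G_1 = 10^(−2.79/10) = 0.5260
  Stage 2: F_2 = 10^(2.77/10) = 1.892, G_2 = 10^(−2.77/10) = 0.5284
  Stage 3: F_3 = 10^(3.13/10) = 2.056, G_3 = 10^(17.1/10) = 51.29
Friis cascade:
  F = 1.901 + (1.892 − 1)/0.5260 + (2.056 − 1)/0.2780 = 7.396
NF = 10 log₁₀(7.396) = 8.69 dB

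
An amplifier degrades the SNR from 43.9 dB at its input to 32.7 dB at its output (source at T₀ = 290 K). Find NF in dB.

11.2 dB

NF (dB) = SNR_in(dB) − SNR_out(dB) when the source is at T₀
NF = 43.9 − 32.7 = 11.2 dB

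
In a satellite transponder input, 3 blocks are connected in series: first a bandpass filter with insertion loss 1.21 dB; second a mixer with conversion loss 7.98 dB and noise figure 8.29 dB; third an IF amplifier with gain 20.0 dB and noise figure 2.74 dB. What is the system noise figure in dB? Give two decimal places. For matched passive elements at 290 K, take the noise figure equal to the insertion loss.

Convert to linear (a loss of L dB is a gain of −L dB): F_i = 10^(NF_i/10), G_i = 10^(G_i,dB/10)
  Stage 1: F_1 = 10^(1.21/10) = 1.321, G_1 = 10^(−1.21/10) = 0.7568
  Stage 2: F_2 = 10^(8.29/10) = 6.745, G_2 = 10^(−7.98/10) = 0.1592
  Stage 3: F_3 = 10^(2.74/10) = 1.879, G_3 = 10^(20.0/10) = 100.0
Friis cascade:
  F = 1.321 + (6.745 − 1)/0.7568 + (1.879 − 1)/0.1205 = 16.21
NF = 10 log₁₀(16.21) = 12.10 dB

12.10 dB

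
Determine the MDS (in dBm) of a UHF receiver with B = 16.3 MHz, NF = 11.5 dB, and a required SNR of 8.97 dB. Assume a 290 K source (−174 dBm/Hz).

Sensitivity = −174 + 10 log₁₀(B) + NF + SNR_min
= −174 + 72.12 + 11.5 + 8.97
= −81.41 dBm → −81.4 dBm

−81.4 dBm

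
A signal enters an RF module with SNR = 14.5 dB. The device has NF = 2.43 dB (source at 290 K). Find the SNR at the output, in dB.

By definition F = SNR_in/SNR_out, so in dB: SNR_out = SNR_in − NF
SNR_out = 14.5 − 2.43 = 12.07 dB

12.07 dB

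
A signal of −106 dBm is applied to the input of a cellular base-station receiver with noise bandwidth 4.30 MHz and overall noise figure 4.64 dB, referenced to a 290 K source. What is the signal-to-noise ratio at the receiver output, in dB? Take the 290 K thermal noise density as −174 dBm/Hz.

Noise floor: N = −174 + 10 log₁₀(B) + NF
10 log₁₀(4.30×10⁶) = 66.33 dB
N = −174 + 66.33 + 4.64 = −103.03 dBm
SNR = P_sig − N = −106 − (−103.03) = −2.97 dB → −3.0 dB

−3.0 dB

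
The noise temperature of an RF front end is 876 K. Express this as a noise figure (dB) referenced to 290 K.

6.04 dB

F = 1 + T_e/T₀ = 1 + 876/290 = 4.02069
NF = 10 log₁₀(4.02069) = 6.04 dB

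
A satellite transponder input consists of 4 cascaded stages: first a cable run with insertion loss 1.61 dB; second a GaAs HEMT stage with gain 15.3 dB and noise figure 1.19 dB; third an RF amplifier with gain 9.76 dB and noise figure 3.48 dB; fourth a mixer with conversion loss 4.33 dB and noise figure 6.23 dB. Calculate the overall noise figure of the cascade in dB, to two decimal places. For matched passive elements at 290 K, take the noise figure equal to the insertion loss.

2.95 dB

Convert to linear (a loss of L dB is a gain of −L dB): F_i = 10^(NF_i/10), G_i = 10^(G_i,dB/10)
  Stage 1: F_1 = 10^(1.61/10) = 1.449, G_1 = 10^(−1.61/10) = 0.6902
  Stage 2: F_2 = 10^(1.19/10) = 1.315, G_2 = 10^(15.3/10) = 33.88
  Stage 3: F_3 = 10^(3.48/10) = 2.228, G_3 = 10^(9.76/10) = 9.462
  Stage 4: F_4 = 10^(6.23/10) = 4.198, G_4 = 10^(−4.33/10) = 0.3690
Friis cascade:
  F = 1.449 + (1.315 − 1)/0.6902 + (2.228 − 1)/23.39 + (4.198 − 1)/221.3 = 1.972
NF = 10 log₁₀(1.972) = 2.95 dB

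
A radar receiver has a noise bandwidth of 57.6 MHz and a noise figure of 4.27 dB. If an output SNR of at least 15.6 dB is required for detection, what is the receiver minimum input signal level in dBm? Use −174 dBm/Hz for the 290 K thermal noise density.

Sensitivity = −174 + 10 log₁₀(B) + NF + SNR_min
= −174 + 77.6 + 4.27 + 15.6
= −76.53 dBm → −76.5 dBm

−76.5 dBm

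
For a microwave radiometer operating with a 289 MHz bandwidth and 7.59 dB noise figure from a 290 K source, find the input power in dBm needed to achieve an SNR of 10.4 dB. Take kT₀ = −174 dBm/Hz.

Sensitivity = −174 + 10 log₁₀(B) + NF + SNR_min
= −174 + 84.61 + 7.59 + 10.4
= −71.40 dBm → −71.4 dBm

−71.4 dBm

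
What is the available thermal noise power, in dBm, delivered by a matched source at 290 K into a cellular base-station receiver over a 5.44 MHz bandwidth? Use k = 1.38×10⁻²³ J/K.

P_n = kTB = 1.38×10⁻²³ × 290 × 5.44×10⁶ = 2.18×10⁻¹⁴ W
In dBm: 10 log₁₀(2.18×10⁻¹⁴ / 10⁻³) = −106.6 dBm

−106.6 dBm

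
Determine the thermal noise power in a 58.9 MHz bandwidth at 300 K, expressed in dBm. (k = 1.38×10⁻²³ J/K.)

−96.1 dBm

P_n = kTB = 1.38×10⁻²³ × 300 × 5.89×10⁷ = 2.44×10⁻¹³ W
In dBm: 10 log₁₀(2.44×10⁻¹³ / 10⁻³) = −96.1 dBm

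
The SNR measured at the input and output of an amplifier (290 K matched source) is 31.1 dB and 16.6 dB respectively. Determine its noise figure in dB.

NF (dB) = SNR_in(dB) − SNR_out(dB) when the source is at T₀
NF = 31.1 − 16.6 = 14.5 dB

14.5 dB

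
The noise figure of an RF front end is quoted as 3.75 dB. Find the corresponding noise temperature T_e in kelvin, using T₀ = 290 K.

F = 10^(3.75/10) = 2.37137
T_e = (F − 1)·T₀ = (2.37137 − 1) × 290 = 398 K

398 K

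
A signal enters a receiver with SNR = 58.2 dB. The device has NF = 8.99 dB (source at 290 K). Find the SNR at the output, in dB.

49.21 dB

By definition F = SNR_in/SNR_out, so in dB: SNR_out = SNR_in − NF
SNR_out = 58.2 − 8.99 = 49.21 dB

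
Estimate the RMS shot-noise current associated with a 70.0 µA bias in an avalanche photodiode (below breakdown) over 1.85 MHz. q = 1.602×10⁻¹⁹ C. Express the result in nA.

6.44 nA

I_n = √(2qI·B)
2qI·B = 2 × 1.602×10⁻¹⁹ × 7.00×10⁻⁵ × 1.85×10⁶ = 4.15×10⁻¹⁷ A²
I_n = √(4.15×10⁻¹⁷) = 6.44×10⁻⁹ A = 6.44 nA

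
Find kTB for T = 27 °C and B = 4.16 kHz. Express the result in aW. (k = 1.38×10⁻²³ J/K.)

17.2 aW

T = 27 °C + 273.15 = 300.15 K
P_n = kTB = 1.38×10⁻²³ × 300.15 × 4.16×10³ = 1.72×10⁻¹⁷ W = 17.2 aW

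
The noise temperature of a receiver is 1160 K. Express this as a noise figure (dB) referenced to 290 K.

F = 1 + T_e/T₀ = 1 + 1160/290 = 5
NF = 10 log₁₀(5) = 6.99 dB

6.99 dB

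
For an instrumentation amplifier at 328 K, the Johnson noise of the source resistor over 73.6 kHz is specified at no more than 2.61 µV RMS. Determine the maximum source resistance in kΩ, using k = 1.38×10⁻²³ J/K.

Johnson–Nyquist: V_n = √(4kTRB) ⇒ R = V_n² / (4kTB)
4kTB = 4 × 1.38×10⁻²³ × 328 × 7.36×10⁴ = 1.33×10⁻¹⁵
R = (2.61×10⁻⁶)² / 1.33×10⁻¹⁵ = 5.11×10³ Ω = 5.11 kΩ

5.11 kΩ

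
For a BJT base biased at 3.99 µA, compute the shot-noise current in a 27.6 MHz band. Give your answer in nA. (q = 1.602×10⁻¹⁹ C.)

I_n = √(2qI·B)
2qI·B = 2 × 1.602×10⁻¹⁹ × 3.99×10⁻⁶ × 2.76×10⁷ = 3.53×10⁻¹⁷ A²
I_n = √(3.53×10⁻¹⁷) = 5.94×10⁻⁹ A = 5.94 nA

5.94 nA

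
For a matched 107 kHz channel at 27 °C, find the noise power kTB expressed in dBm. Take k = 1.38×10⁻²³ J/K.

T = 27 °C + 273.15 = 300.15 K
P_n = kTB = 1.38×10⁻²³ × 300.15 × 1.07×10⁵ = 4.43×10⁻¹⁶ W
In dBm: 10 log₁₀(4.43×10⁻¹⁶ / 10⁻³) = −123.5 dBm

−123.5 dBm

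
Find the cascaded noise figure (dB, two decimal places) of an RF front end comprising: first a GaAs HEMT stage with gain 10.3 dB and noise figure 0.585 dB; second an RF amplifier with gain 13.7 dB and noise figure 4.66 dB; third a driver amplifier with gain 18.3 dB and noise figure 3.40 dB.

Convert to linear (a loss of L dB is a gain of −L dB): F_i = 10^(NF_i/10), G_i = 10^(G_i,dB/10)
  Stage 1: F_1 = 10^(0.585/10) = 1.144, G_1 = 10^(10.3/10) = 10.72
  Stage 2: F_2 = 10^(4.66/10) = 2.924, G_2 = 10^(13.7/10) = 23.44
  Stage 3: F_3 = 10^(3.40/10) = 2.188, G_3 = 10^(18.3/10) = 67.61
Friis cascade:
  F = 1.144 + (2.924 − 1)/10.72 + (2.188 − 1)/251.2 = 1.328
NF = 10 log₁₀(1.328) = 1.23 dB

1.23 dB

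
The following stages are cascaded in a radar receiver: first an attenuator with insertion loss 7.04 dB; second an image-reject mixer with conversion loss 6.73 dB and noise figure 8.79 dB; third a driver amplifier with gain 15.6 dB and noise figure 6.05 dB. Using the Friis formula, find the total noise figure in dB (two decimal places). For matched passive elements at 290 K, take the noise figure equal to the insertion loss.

20.43 dB

Convert to linear (a loss of L dB is a gain of −L dB): F_i = 10^(NF_i/10), G_i = 10^(G_i,dB/10)
  Stage 1: F_1 = 10^(7.04/10) = 5.058, G_1 = 10^(−7.04/10) = 0.1977
  Stage 2: F_2 = 10^(8.79/10) = 7.568, G_2 = 10^(−6.73/10) = 0.2123
  Stage 3: F_3 = 10^(6.05/10) = 4.027, G_3 = 10^(15.6/10) = 36.31
Friis cascade:
  F = 5.058 + (7.568 − 1)/0.1977 + (4.027 − 1)/0.04198 = 110.4
NF = 10 log₁₀(110.4) = 20.43 dB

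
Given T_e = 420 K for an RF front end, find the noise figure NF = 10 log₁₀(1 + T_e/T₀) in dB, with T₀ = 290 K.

F = 1 + T_e/T₀ = 1 + 420/290 = 2.44828
NF = 10 log₁₀(2.44828) = 3.89 dB

3.89 dB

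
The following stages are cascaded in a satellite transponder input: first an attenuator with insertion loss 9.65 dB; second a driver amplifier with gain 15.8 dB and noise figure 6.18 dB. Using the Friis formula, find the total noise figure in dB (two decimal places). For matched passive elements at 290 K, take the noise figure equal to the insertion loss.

15.83 dB

Convert to linear (a loss of L dB is a gain of −L dB): F_i = 10^(NF_i/10), G_i = 10^(G_i,dB/10)
  Stage 1: F_1 = 10^(9.65/10) = 9.226, G_1 = 10^(−9.65/10) = 0.1084
  Stage 2: F_2 = 10^(6.18/10) = 4.150, G_2 = 10^(15.8/10) = 38.02
Friis cascade:
  F = 9.226 + (4.150 − 1)/0.1084 = 38.28
NF = 10 log₁₀(38.28) = 15.83 dB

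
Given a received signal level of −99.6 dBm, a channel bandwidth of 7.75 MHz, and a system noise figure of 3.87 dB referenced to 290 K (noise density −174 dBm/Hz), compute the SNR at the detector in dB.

1.6 dB

Noise floor: N = −174 + 10 log₁₀(B) + NF
10 log₁₀(7.75×10⁶) = 68.89 dB
N = −174 + 68.89 + 3.87 = −101.24 dBm
SNR = P_sig − N = −99.6 − (−101.24) = 1.64 dB → 1.6 dB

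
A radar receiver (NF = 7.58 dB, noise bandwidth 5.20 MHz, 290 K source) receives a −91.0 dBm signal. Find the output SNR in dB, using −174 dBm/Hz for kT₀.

Noise floor: N = −174 + 10 log₁₀(B) + NF
10 log₁₀(5.20×10⁶) = 67.16 dB
N = −174 + 67.16 + 7.58 = −99.26 dBm
SNR = P_sig − N = −91.0 − (−99.26) = 8.26 dB → 8.3 dB

8.3 dB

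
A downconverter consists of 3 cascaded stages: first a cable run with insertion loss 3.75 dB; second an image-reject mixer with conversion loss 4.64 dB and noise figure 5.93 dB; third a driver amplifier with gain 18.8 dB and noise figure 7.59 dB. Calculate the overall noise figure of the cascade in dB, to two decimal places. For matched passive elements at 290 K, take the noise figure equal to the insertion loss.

16.23 dB

Convert to linear (a loss of L dB is a gain of −L dB): F_i = 10^(NF_i/10), G_i = 10^(G_i,dB/10)
  Stage 1: F_1 = 10^(3.75/10) = 2.371, G_1 = 10^(−3.75/10) = 0.4217
  Stage 2: F_2 = 10^(5.93/10) = 3.917, G_2 = 10^(−4.64/10) = 0.3436
  Stage 3: F_3 = 10^(7.59/10) = 5.741, G_3 = 10^(18.8/10) = 75.86
Friis cascade:
  F = 2.371 + (3.917 − 1)/0.4217 + (5.741 − 1)/0.1449 = 42.02
NF = 10 log₁₀(42.02) = 16.23 dB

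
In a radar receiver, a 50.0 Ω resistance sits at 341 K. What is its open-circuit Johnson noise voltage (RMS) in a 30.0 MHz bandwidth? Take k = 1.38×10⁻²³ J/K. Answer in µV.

5.31 µV

V_n = √(4kTRB)
4kTRB = 4 × 1.38×10⁻²³ × 341 × 5.00×10¹ × 3.00×10⁷ = 2.82×10⁻¹¹ V²
V_n = √(2.82×10⁻¹¹) = 5.31×10⁻⁶ V = 5.31 µV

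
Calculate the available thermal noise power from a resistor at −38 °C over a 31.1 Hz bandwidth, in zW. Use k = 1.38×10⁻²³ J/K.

101 zW

T = −38 °C + 273.15 = 235.15 K
P_n = kTB = 1.38×10⁻²³ × 235.15 × 3.11×10¹ = 1.01×10⁻¹⁹ W = 101 zW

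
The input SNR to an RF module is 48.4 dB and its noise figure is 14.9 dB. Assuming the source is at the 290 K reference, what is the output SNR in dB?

33.5 dB

By definition F = SNR_in/SNR_out, so in dB: SNR_out = SNR_in − NF
SNR_out = 48.4 − 14.9 = 33.5 dB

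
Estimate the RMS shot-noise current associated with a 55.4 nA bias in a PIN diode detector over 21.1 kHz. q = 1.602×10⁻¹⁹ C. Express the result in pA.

19.4 pA

I_n = √(2qI·B)
2qI·B = 2 × 1.602×10⁻¹⁹ × 5.54×10⁻⁸ × 2.11×10⁴ = 3.75×10⁻²² A²
I_n = √(3.75×10⁻²²) = 1.94×10⁻¹¹ A = 19.4 pA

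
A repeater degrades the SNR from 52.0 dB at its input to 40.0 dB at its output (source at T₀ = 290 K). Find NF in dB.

NF (dB) = SNR_in(dB) − SNR_out(dB) when the source is at T₀
NF = 52.0 − 40.0 = 12.0 dB

12.0 dB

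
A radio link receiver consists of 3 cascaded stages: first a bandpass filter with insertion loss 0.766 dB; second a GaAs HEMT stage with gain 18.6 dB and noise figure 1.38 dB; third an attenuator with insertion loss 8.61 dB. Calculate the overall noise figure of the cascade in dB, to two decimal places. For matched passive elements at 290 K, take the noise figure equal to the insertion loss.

2.41 dB

Convert to linear (a loss of L dB is a gain of −L dB): F_i = 10^(NF_i/10), G_i = 10^(G_i,dB/10)
  Stage 1: F_1 = 10^(0.766/10) = 1.193, G_1 = 10^(−0.766/10) = 0.8383
  Stage 2: F_2 = 10^(1.38/10) = 1.374, G_2 = 10^(18.6/10) = 72.44
  Stage 3: F_3 = 10^(8.61/10) = 7.261, G_3 = 10^(−8.61/10) = 0.1377
Friis cascade:
  F = 1.193 + (1.374 − 1)/0.8383 + (7.261 − 1)/60.73 = 1.742
NF = 10 log₁₀(1.742) = 2.41 dB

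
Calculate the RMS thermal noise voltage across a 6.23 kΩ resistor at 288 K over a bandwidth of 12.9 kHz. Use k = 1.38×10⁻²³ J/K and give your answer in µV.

1.13 µV

V_n = √(4kTRB)
4kTRB = 4 × 1.38×10⁻²³ × 288 × 6.23×10³ × 1.29×10⁴ = 1.28×10⁻¹² V²
V_n = √(1.28×10⁻¹²) = 1.13×10⁻⁶ V = 1.13 µV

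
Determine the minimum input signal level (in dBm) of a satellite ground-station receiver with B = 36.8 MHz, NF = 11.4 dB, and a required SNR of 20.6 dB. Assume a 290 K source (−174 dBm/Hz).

−66.3 dBm

Sensitivity = −174 + 10 log₁₀(B) + NF + SNR_min
= −174 + 75.66 + 11.4 + 20.6
= −66.34 dBm → −66.3 dBm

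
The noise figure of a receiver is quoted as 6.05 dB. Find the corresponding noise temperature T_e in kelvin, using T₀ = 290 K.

F = 10^(6.05/10) = 4.02717
T_e = (F − 1)·T₀ = (4.02717 − 1) × 290 = 878 K

878 K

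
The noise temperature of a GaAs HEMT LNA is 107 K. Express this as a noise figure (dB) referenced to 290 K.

F = 1 + T_e/T₀ = 1 + 107/290 = 1.36897
NF = 10 log₁₀(1.36897) = 1.36 dB

1.36 dB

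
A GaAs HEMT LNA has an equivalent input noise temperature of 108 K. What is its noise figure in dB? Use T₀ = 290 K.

1.37 dB

F = 1 + T_e/T₀ = 1 + 108/290 = 1.37241
NF = 10 log₁₀(1.37241) = 1.37 dB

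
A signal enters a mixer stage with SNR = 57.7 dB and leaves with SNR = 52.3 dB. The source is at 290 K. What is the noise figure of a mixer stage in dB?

NF (dB) = SNR_in(dB) − SNR_out(dB) when the source is at T₀
NF = 57.7 − 52.3 = 5.4 dB

5.4 dB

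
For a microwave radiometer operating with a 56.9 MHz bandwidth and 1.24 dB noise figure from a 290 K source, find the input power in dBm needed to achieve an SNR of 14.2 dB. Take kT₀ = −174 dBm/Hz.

−81.0 dBm

Sensitivity = −174 + 10 log₁₀(B) + NF + SNR_min
= −174 + 77.55 + 1.24 + 14.2
= −81.01 dBm → −81.0 dBm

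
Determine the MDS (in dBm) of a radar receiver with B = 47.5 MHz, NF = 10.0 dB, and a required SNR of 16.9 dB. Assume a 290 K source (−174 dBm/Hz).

Sensitivity = −174 + 10 log₁₀(B) + NF + SNR_min
= −174 + 76.77 + 10.0 + 16.9
= −70.33 dBm → −70.3 dBm

−70.3 dBm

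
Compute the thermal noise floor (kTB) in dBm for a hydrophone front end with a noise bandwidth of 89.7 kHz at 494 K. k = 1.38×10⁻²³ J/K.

−122.1 dBm

P_n = kTB = 1.38×10⁻²³ × 494 × 8.97×10⁴ = 6.12×10⁻¹⁶ W
In dBm: 10 log₁₀(6.12×10⁻¹⁶ / 10⁻³) = −122.1 dBm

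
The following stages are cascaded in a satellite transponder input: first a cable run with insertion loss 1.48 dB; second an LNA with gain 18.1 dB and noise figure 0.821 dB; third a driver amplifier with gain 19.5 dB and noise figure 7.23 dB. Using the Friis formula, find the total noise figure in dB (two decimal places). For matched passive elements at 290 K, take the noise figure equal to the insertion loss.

Convert to linear (a loss of L dB is a gain of −L dB): F_i = 10^(NF_i/10), G_i = 10^(G_i,dB/10)
  Stage 1: F_1 = 10^(1.48/10) = 1.406, G_1 = 10^(−1.48/10) = 0.7112
  Stage 2: F_2 = 10^(0.821/10) = 1.208, G_2 = 10^(18.1/10) = 64.57
  Stage 3: F_3 = 10^(7.23/10) = 5.284, G_3 = 10^(19.5/10) = 89.13
Friis cascade:
  F = 1.406 + (1.208 − 1)/0.7112 + (5.284 − 1)/45.92 = 1.792
NF = 10 log₁₀(1.792) = 2.53 dB

2.53 dB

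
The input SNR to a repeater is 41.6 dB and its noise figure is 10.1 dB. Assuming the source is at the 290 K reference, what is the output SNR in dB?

By definition F = SNR_in/SNR_out, so in dB: SNR_out = SNR_in − NF
SNR_out = 41.6 − 10.1 = 31.5 dB

31.5 dB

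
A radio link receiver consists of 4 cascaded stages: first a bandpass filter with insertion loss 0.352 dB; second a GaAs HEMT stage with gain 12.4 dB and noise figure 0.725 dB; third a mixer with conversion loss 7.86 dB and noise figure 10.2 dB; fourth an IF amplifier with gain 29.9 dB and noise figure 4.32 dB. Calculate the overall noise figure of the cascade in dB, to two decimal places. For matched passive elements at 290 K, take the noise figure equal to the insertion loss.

Convert to linear (a loss of L dB is a gain of −L dB): F_i = 10^(NF_i/10), G_i = 10^(G_i,dB/10)
  Stage 1: F_1 = 10^(0.352/10) = 1.084, G_1 = 10^(−0.352/10) = 0.9221
  Stage 2: F_2 = 10^(0.725/10) = 1.182, G_2 = 10^(12.4/10) = 17.38
  Stage 3: F_3 = 10^(10.2/10) = 10.47, G_3 = 10^(−7.86/10) = 0.1637
  Stage 4: F_4 = 10^(4.32/10) = 2.704, G_4 = 10^(29.9/10) = 977.2
Friis cascade:
  F = 1.084 + (1.182 − 1)/0.9221 + (10.47 − 1)/16.03 + (2.704 − 1)/2.623 = 2.522
NF = 10 log₁₀(2.522) = 4.02 dB

4.02 dB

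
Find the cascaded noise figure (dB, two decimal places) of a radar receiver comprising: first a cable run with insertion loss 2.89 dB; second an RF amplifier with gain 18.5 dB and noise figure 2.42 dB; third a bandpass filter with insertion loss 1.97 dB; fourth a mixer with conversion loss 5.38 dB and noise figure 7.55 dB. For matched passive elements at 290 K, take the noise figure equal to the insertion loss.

Convert to linear (a loss of L dB is a gain of −L dB): F_i = 10^(NF_i/10), G_i = 10^(G_i,dB/10)
  Stage 1: F_1 = 10^(2.89/10) = 1.945, G_1 = 10^(−2.89/10) = 0.5140
  Stage 2: F_2 = 10^(2.42/10) = 1.746, G_2 = 10^(18.5/10) = 70.79
  Stage 3: F_3 = 10^(1.97/10) = 1.574, G_3 = 10^(−1.97/10) = 0.6353
  Stage 4: F_4 = 10^(7.55/10) = 5.689, G_4 = 10^(−5.38/10) = 0.2897
Friis cascade:
  F = 1.945 + (1.746 − 1)/0.5140 + (1.574 − 1)/36.39 + (5.689 − 1)/23.12 = 3.615
NF = 10 log₁₀(3.615) = 5.58 dB

5.58 dB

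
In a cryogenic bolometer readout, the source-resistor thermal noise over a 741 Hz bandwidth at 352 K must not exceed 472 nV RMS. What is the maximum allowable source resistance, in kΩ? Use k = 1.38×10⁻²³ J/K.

15.5 kΩ

Johnson–Nyquist: V_n = √(4kTRB) ⇒ R = V_n² / (4kTB)
4kTB = 4 × 1.38×10⁻²³ × 352 × 7.41×10² = 1.44×10⁻¹⁷
R = (4.72×10⁻⁷)² / 1.44×10⁻¹⁷ = 1.55×10⁴ Ω = 15.5 kΩ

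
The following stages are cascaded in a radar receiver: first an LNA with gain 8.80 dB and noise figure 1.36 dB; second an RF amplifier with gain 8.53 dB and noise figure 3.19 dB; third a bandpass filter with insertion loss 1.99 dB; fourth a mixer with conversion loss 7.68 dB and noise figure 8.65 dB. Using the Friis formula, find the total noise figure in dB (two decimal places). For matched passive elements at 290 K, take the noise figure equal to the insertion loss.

2.32 dB

Convert to linear (a loss of L dB is a gain of −L dB): F_i = 10^(NF_i/10), G_i = 10^(G_i,dB/10)
  Stage 1: F_1 = 10^(1.36/10) = 1.368, G_1 = 10^(8.80/10) = 7.586
  Stage 2: F_2 = 10^(3.19/10) = 2.084, G_2 = 10^(8.53/10) = 7.129
  Stage 3: F_3 = 10^(1.99/10) = 1.581, G_3 = 10^(−1.99/10) = 0.6324
  Stage 4: F_4 = 10^(8.65/10) = 7.328, G_4 = 10^(−7.68/10) = 0.1706
Friis cascade:
  F = 1.368 + (2.084 − 1)/7.586 + (1.581 − 1)/54.08 + (7.328 − 1)/34.20 = 1.706
NF = 10 log₁₀(1.706) = 2.32 dB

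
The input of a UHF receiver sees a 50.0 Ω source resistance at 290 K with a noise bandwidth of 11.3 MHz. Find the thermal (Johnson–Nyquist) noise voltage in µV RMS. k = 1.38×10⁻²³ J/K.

3.01 µV

V_n = √(4kTRB)
4kTRB = 4 × 1.38×10⁻²³ × 290 × 5.00×10¹ × 1.13×10⁷ = 9.04×10⁻¹² V²
V_n = √(9.04×10⁻¹²) = 3.01×10⁻⁶ V = 3.01 µV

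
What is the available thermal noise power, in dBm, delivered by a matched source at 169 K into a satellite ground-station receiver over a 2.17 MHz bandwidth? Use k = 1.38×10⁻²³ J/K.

−113.0 dBm

P_n = kTB = 1.38×10⁻²³ × 169 × 2.17×10⁶ = 5.06×10⁻¹⁵ W
In dBm: 10 log₁₀(5.06×10⁻¹⁵ / 10⁻³) = −113.0 dBm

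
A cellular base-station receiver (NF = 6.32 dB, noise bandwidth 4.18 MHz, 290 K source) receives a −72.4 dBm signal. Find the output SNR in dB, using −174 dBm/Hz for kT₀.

Noise floor: N = −174 + 10 log₁₀(B) + NF
10 log₁₀(4.18×10⁶) = 66.21 dB
N = −174 + 66.21 + 6.32 = −101.47 dBm
SNR = P_sig − N = −72.4 − (−101.47) = 29.07 dB → 29.1 dB

29.1 dB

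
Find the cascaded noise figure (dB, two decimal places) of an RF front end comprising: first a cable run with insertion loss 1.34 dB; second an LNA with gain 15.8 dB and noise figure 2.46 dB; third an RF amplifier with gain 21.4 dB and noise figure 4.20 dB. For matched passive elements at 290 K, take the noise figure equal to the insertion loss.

Convert to linear (a loss of L dB is a gain of −L dB): F_i = 10^(NF_i/10), G_i = 10^(G_i,dB/10)
  Stage 1: F_1 = 10^(1.34/10) = 1.361, G_1 = 10^(−1.34/10) = 0.7345
  Stage 2: F_2 = 10^(2.46/10) = 1.762, G_2 = 10^(15.8/10) = 38.02
  Stage 3: F_3 = 10^(4.20/10) = 2.630, G_3 = 10^(21.4/10) = 138.0
Friis cascade:
  F = 1.361 + (1.762 − 1)/0.7345 + (2.630 − 1)/27.93 = 2.457
NF = 10 log₁₀(2.457) = 3.90 dB

3.90 dB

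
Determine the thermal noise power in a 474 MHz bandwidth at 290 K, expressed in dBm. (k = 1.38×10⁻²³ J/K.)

−87.2 dBm

P_n = kTB = 1.38×10⁻²³ × 290 × 4.74×10⁸ = 1.90×10⁻¹² W
In dBm: 10 log₁₀(1.90×10⁻¹² / 10⁻³) = −87.2 dBm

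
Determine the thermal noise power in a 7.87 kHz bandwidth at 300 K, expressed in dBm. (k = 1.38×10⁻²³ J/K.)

−134.9 dBm

P_n = kTB = 1.38×10⁻²³ × 300 × 7.87×10³ = 3.26×10⁻¹⁷ W
In dBm: 10 log₁₀(3.26×10⁻¹⁷ / 10⁻³) = −134.9 dBm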